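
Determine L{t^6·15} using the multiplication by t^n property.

L{15} = 15/s. d^1/ds^1[1/s] = -1/s². d^2/ds^2[1/s] = 2/s^3. d^3/ds^3[1/s] = -6/s^4. d^4/ds^4[1/s] = 24/s^5. d^5/ds^5[1/s] = -120/s^6. d^6/ds^6[1/s] = 720/s^7. So L{t^6} = (-1)^{6}·720/s^7 = 720/s^7. Then L{t^6·15} = 15·720/s^7 = 10800/s^7

Final answer: 10800/s^7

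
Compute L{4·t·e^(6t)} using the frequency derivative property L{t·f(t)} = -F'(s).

L{e^(6t)} = 1/(s-6). By frequency derivative: L{t·e^(6t)} = -d/ds[1/(s-6)] = -(-1)/(s-6)² = 1/(s-6)². Then L{4·t·e^(6t)} = 4·1/(s-6)² = 4/(s-6)²

Final answer: 4/(s-6)²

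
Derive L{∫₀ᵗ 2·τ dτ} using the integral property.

L{∫₀ᵗ f(τ)dτ} = F(s)/s with f(t) = 2t. F(s) = 2/s^2, so L{∫₀ᵗ 2·τ dτ} = (2/s^2)/s = 2/s^3. (Check: ∫₀ᵗ 2·τ dτ = 2t^2/2.)

Final answer: 2/s^3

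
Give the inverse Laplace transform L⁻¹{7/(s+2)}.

L⁻¹{1/(s-a)} = e^(at), so L⁻¹{1/(s+2)} = e^(-2t), and L⁻¹{7/(s+2)} = 7·e^(-2t)

Final answer: 7·e^(-2t)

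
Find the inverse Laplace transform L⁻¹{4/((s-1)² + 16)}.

Using frequency shift, L⁻¹{4/((s-1)² + 16)} = e^t·sin(4t)

Final answer: e^t·sin(4t)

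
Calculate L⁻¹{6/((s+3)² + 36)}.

Form: b/((s-a)² + b²) → e^(at)sin(bt). With a=-3, b=6

Final answer: e^(-3t)·sin(6t)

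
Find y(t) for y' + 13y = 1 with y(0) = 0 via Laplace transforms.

sY + 13Y = 1/s. Y = 1/(s(s+13)). Partial fractions: Y = 1/13/s - 1/13/(s+13)

Final answer: y(t) = 1/13(1 - e^(-13t))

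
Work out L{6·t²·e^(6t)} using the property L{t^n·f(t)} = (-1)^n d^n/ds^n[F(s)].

L{e^(6t)} = 1/(s-6). d/ds[1/(s-6)] = -1/(s-6)². d²/ds²[1/(s-6)] = 2/(s-6)³. So L{t²·e^(6t)} = (-1)² · 2/(s-6)³ = 2/(s-6)³. Then L{6·t²·e^(6t)} = 6·2/(s-6)³ = 12/(s-6)³

Final answer: 12/(s-6)³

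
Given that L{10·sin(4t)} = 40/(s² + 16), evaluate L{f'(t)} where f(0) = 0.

L{f'(t)} = s·F(s) - f(0) = s·40/(s² + 16) - 0 = 40s/(s² + 16)

Final answer: 40s/(s² + 16)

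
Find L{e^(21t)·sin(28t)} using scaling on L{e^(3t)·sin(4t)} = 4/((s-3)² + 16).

Scaling with a=7: L{e^(21t)·sin(28t)} = (1/7) · 4/((s/7-3)² + 16). Simplifying: 28/((s-21)² + 784)

Final answer: 28/((s-21)² + 784)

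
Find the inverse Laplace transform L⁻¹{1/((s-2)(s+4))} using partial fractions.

Decompose: A/(s-2) + B/(s+4). A = 1/6, B = -1/6. f(t) = (e^(2t) - e^(-4t))/6

Final answer: (e^(2t) - e^(-4t))/6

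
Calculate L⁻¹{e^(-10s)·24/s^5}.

L⁻¹{24/s^5} = t^4. By the time shift theorem, L⁻¹{e^(-as)F(s)} = u(t-a)f(t-a) with a=10, so L⁻¹{e^(-10s)·24/s^5} = u(t-10)·(t-10)^4

Final answer: u(t-10)·(t-10)^4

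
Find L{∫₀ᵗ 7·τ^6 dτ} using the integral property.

L{∫₀ᵗ f(τ)dτ} = F(s)/s with f(t) = 7t^6. F(s) = 5040/s^7, so L{∫₀ᵗ 7·τ^6 dτ} = (5040/s^7)/s = 5040/s^8. (Check: ∫₀ᵗ 7·τ^6 dτ = 7t^7/7.)

Final answer: 5040/s^8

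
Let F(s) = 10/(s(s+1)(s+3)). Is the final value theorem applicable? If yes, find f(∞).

Poles of sF(s) = 10/((s+1)(s+3)) are at s = -1 and s = -3, both in the left half-plane. Theorem applies. f(∞) = lim_{s→0} sF(s) = 10/(1·3) = 10/3

Final answer: 10/3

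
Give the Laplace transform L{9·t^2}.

L{t^n} = n!/s^(n+1), so L{t^2} = 2/s^3. Then L{9·t^2} = 9·2/s^3 = 18/s^3

Final answer: 18/s^3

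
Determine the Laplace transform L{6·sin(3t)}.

L{sin(ωt)} = ω/(s² + ω²), so L{sin(3t)} = 3/(s² + 9). Then L{6·sin(3t)} = 6·3/(s² + 9) = 18/(s² + 9)

Final answer: 18/(s² + 9)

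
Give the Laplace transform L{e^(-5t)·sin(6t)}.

L{e^(at)·sin(ωt)} = ω/((s-a)² + ω²), so L{e^(-5t)·sin(6t)} = 6/((s+5)² + 36)

Final answer: 6/((s+5)² + 36)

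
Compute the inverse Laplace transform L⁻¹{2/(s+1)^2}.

L⁻¹{n!/(s-a)^(n+1)} = t^n·e^(at) with n=1, a=-1. So L⁻¹{1/(s+1)^2} = t·e^(-t), and L⁻¹{2/(s+1)^2} = (2/1)·t·e^(-t) = 2·t·e^(-t)

Final answer: 2·t·e^(-t)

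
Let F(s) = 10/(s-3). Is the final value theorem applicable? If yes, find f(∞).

sF(s) = 10s/(s-3) has a pole at s = 3 in the right half-plane. Theorem does NOT apply (unstable system; f(t) = 10·e^(3t) grows without bound).

Final answer: Not applicable (unstable)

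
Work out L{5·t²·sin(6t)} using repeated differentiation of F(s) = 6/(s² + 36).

F(s) = 6/(s² + 36). F'(s) = -12s/(s² + 36)². F''(s) = -12(36 - 3s²)/(s² + 36)³ = (36s² - 432)/(s² + 36)³. So L{t²·sin(6t)} = (-1)² F''(s) = (36s² - 432)/(s² + 36)³. Then L{5·t²·sin(6t)} = 5·(36s² - 432)/(s² + 36)³ = (180s² - 2160)/(s² + 36)³

Final answer: (180s² - 2160)/(s² + 36)³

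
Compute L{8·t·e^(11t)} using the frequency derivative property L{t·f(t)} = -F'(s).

L{e^(11t)} = 1/(s-11). By frequency derivative: L{t·e^(11t)} = -d/ds[1/(s-11)] = -(-1)/(s-11)² = 1/(s-11)². Then L{8·t·e^(11t)} = 8·1/(s-11)² = 8/(s-11)²

Final answer: 8/(s-11)²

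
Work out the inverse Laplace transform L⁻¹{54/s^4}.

L⁻¹{n!/s^(n+1)} = t^n with n=3. So L⁻¹{6/s^4} = t^3, and L⁻¹{54/s^4} = (54/6)·t^3 = 9·t^3

Final answer: 9·t^3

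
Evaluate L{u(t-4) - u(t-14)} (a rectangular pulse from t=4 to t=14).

L{u(t-a)} = e^(-as)/s. L{u(t-4) - u(t-14)} = (e^(-4s) - e^(-14s))/s

Final answer: (e^(-4s) - e^(-14s))/s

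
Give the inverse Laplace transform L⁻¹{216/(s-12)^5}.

L⁻¹{n!/(s-a)^(n+1)} = t^n·e^(at) with n=4, a=12. So L⁻¹{24/(s-12)^5} = t^4·e^(12t), and L⁻¹{216/(s-12)^5} = (216/24)·t^4·e^(12t) = 9·t^4·e^(12t)

Final answer: 9·t^4·e^(12t)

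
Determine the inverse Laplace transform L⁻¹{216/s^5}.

L⁻¹{n!/s^(n+1)} = t^n with n=4. So L⁻¹{24/s^5} = t^4, and L⁻¹{216/s^5} = (216/24)·t^4 = 9·t^4

Final answer: 9·t^4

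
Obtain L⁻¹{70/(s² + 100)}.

This is the form c·a/(s² + a²) with a = 10, c = 7. L⁻¹ = 7·sin(10t)

Final answer: 7·sin(10t)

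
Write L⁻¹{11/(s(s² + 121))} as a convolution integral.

11/(s(s² + 121)) = (1/s)·(11/(s² + 121)) = L{1}·L{sin(11t)}. So f(t) = 1*(sin(11t)) = ∫₀ᵗ sin(11τ) dτ

Final answer: ∫₀ᵗ sin(11τ) dτ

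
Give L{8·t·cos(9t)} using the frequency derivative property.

L{cos(9t)} = s/(s² + 81). Derivative: d/ds[s/(s² + 81)] = [(s² + 81) - s·2s]/(s² + 81)² = (81 - s²)/(s² + 81)². So L{t·cos(9t)} = -F'(s) = (s² - 81)/(s² + 81)². Then L{8·t·cos(9t)} = 8·(s² - 81)/(s² + 81)²

Final answer: 8·(s² - 81)/(s² + 81)²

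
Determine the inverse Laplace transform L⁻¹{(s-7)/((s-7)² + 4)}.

Using frequency shift, L⁻¹{(s-7)/((s-7)² + 4)} = e^(7t)·cos(2t)

Final answer: e^(7t)·cos(2t)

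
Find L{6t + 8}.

L{6t + 8} = 6·L{t} + 8·L{1} = 6/s² + 8/s

Final answer: 6/s² + 8/s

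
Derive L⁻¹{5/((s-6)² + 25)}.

Form: b/((s-a)² + b²) → e^(at)sin(bt). With a=6, b=5

Final answer: e^(6t)·sin(5t)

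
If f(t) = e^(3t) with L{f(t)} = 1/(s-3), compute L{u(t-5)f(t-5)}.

Time shift theorem: L{u(t-a)f(t-a)} = e^(-as)F(s). Here a=5, F(s) = 1/(s-3), so L{u(t-5)f(t-5)} = e^(-5s)·1/(s-3)

Final answer: e^(-5s)·1/(s-3)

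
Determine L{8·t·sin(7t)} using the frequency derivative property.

L{sin(7t)} = 7/(s² + 49). By L{t·f(t)} = -F'(s): -d/ds[7/(s² + 49)] = -(7)·(-2s)/(s² + 49)² = 14s/(s² + 49)². Then L{8·t·sin(7t)} = 8·14s/(s² + 49)² = 112s/(s² + 49)²

Final answer: 112s/(s² + 49)²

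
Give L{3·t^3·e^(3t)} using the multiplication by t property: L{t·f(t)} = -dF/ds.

Using L{t^n·e^(at)} = n!/(s-a)^(n+1), L{t^3·e^(3t)} = 6/(s-3)^4, so L{3·t^3·e^(3t)} = 3·6/(s-3)^4 = 18/(s-3)^4

Final answer: 18/(s-3)^4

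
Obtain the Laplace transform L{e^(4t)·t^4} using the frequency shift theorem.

L{e^(at)·t^n} = n!/(s-a)^(n+1), so L{e^(4t)·t^4} = 24/(s-4)^5

Final answer: 24/(s-4)^5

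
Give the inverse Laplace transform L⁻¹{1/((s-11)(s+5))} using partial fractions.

Decompose: A/(s-11) + B/(s+5). A = 1/16, B = -1/16. f(t) = (e^(11t) - e^(-5t))/16

Final answer: (e^(11t) - e^(-5t))/16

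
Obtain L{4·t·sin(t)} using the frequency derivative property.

L{sin(t)} = 1/(s² + 1). By L{t·f(t)} = -F'(s): -d/ds[1/(s² + 1)] = -(1)·(-2s)/(s² + 1)² = 2s/(s² + 1)². Then L{4·t·sin(t)} = 4·2s/(s² + 1)² = 8s/(s² + 1)²

Final answer: 8s/(s² + 1)²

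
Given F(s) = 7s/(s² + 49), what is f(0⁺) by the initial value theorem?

f(0⁺) = lim_{s→∞} s·7s/(s² + 49) = lim_{s→∞} 7s²/(s² + 49) = 7

Final answer: 7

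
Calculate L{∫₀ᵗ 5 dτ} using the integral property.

L{∫₀ᵗ f(τ)dτ} = F(s)/s with f(t) = 5. F(s) = 5/s, so L{∫₀ᵗ 5 dτ} = (5/s)/s = 5/s². (Check: ∫₀ᵗ 5 dτ = 5t.)

Final answer: 5/s²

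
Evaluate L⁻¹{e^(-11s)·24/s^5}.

L⁻¹{24/s^5} = t^4. By the time shift theorem, L⁻¹{e^(-as)F(s)} = u(t-a)f(t-a) with a=11, so L⁻¹{e^(-11s)·24/s^5} = u(t-11)·(t-11)^4

Final answer: u(t-11)·(t-11)^4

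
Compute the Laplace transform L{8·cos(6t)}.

L{cos(ωt)} = s/(s² + ω²), so L{cos(6t)} = s/(s² + 36). Then L{8·cos(6t)} = 8·s/(s² + 36) = 8s/(s² + 36)

Final answer: 8s/(s² + 36)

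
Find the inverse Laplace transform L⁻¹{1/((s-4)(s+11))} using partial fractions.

Decompose: A/(s-4) + B/(s+11). A = 1/15, B = -1/15. f(t) = (e^(4t) - e^(-11t))/15

Final answer: (e^(4t) - e^(-11t))/15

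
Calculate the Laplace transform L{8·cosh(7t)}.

L{cosh(ωt)} = s/(s² - ω²), so L{cosh(7t)} = s/(s² - 49). Then L{8·cosh(7t)} = 8·s/(s² - 49) = 8s/(s² - 49)

Final answer: 8s/(s² - 49)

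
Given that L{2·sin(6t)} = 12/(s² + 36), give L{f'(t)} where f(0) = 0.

L{f'(t)} = s·F(s) - f(0) = s·12/(s² + 36) - 0 = 12s/(s² + 36)

Final answer: 12s/(s² + 36)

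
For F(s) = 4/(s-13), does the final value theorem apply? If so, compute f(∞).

sF(s) = 4s/(s-13) has a pole at s = 13 in the right half-plane. Theorem does NOT apply (unstable system; f(t) = 4·e^(13t) grows without bound).

Final answer: Not applicable (unstable)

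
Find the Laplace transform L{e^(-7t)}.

L{e^(at)} = 1/(s-a), so L{e^(-7t)} = 1/(s+7)

Final answer: 1/(s+7)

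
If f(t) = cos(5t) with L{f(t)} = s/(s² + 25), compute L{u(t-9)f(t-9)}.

Time shift theorem: L{u(t-a)f(t-a)} = e^(-as)F(s). Here a=9, F(s) = s/(s² + 25), so L{u(t-9)f(t-9)} = e^(-9s)·s/(s² + 25)

Final answer: e^(-9s)·s/(s² + 25)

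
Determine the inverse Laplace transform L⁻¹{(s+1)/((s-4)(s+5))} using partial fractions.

Using partial fractions, f(t) = (5e^(4t) + 4e^(-5t))/9

Final answer: (5e^(4t) + 4e^(-5t))/9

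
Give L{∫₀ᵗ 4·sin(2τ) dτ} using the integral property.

L{∫₀ᵗ f(τ)dτ} = F(s)/s with F(s) = 8/(s² + 4), so the result is (8/(s² + 4))/s = 8/(s(s² + 4))

Final answer: 8/(s(s² + 4))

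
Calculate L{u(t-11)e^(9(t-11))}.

u(t-a)f(t-a) with f(t)=e^(9t). L{e^(9t)} = 1/(s-9). By time shift: e^(-11s)/(s-9)

Final answer: e^(-11s)/(s-9)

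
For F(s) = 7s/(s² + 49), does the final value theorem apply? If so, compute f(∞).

The final value theorem requires all poles of sF(s) in the left half-plane. sF(s) = 7s²/(s² + 49) has poles at s = ±7i (imaginary axis). Theorem does NOT apply (oscillatory system).

Final answer: Not applicable (oscillatory)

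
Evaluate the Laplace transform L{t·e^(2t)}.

L{t^n·e^(at)} = n!/(s-a)^(n+1), so L{t·e^(2t)} = 1/(s-2)^2

Final answer: 1/(s-2)^2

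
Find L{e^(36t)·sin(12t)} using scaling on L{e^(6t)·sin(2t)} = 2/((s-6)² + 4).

Scaling with a=6: L{e^(36t)·sin(12t)} = (1/6) · 2/((s/6-6)² + 4). Simplifying: 12/((s-36)² + 144)

Final answer: 12/((s-36)² + 144)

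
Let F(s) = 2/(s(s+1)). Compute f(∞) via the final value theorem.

f(∞) = lim_{s→0} s·2/(s(s+1)) = lim_{s→0} 2/(s+1) = 2/1 = 2

Final answer: 2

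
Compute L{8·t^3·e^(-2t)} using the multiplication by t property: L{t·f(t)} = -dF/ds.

Using L{t^n·e^(at)} = n!/(s-a)^(n+1), L{t^3·e^(-2t)} = 6/(s+2)^4, so L{8·t^3·e^(-2t)} = 8·6/(s+2)^4 = 48/(s+2)^4

Final answer: 48/(s+2)^4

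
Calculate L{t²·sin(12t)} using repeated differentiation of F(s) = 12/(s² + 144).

F(s) = 12/(s² + 144). F'(s) = -24s/(s² + 144)². F''(s) = -24(144 - 3s²)/(s² + 144)³ = (72s² - 3456)/(s² + 144)³. So L{t²·sin(12t)} = (-1)² F''(s) = (72s² - 3456)/(s² + 144)³

Final answer: (72s² - 3456)/(s² + 144)³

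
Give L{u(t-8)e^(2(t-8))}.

u(t-a)f(t-a) with f(t)=e^(2t). L{e^(2t)} = 1/(s-2). By time shift: e^(-8s)/(s-2)

Final answer: e^(-8s)/(s-2)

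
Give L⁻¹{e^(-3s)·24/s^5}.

L⁻¹{24/s^5} = t^4. By the time shift theorem, L⁻¹{e^(-as)F(s)} = u(t-a)f(t-a) with a=3, so L⁻¹{e^(-3s)·24/s^5} = u(t-3)·(t-3)^4

Final answer: u(t-3)·(t-3)^4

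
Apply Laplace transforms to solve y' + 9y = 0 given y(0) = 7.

L{y'} + 9L{y} = 0. sY - 7 + 9Y = 0. Y(s+9) = 7. Y = 7/(s+9)

Final answer: y(t) = 7e^(-9t)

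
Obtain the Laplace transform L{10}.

L{10} = 10 · L{1} = 10/s

Final answer: 10/s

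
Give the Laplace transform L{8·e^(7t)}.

L{e^(at)} = 1/(s-a), so L{e^(7t)} = 1/(s-7). Then L{8·e^(7t)} = 8/(s-7)

Final answer: 8/(s-7)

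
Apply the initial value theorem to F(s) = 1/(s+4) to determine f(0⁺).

f(0⁺) = lim_{s→∞} s·1/(s+4) = lim_{s→∞} s/(s+4) = 1

Final answer: 1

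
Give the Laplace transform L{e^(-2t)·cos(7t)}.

L{e^(at)·cos(ωt)} = (s-a)/((s-a)² + ω²), so L{e^(-2t)·cos(7t)} = (s+2)/((s+2)² + 49)

Final answer: (s+2)/((s+2)² + 49)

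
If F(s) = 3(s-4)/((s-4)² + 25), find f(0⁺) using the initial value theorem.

f(0⁺) = lim_{s→∞} sF(s) = lim_{s→∞} 3s(s-4)/((s-4)² + 25) = 3

Final answer: 3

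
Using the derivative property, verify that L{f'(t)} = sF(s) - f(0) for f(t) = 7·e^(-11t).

f'(t) = -77e^(-11t). Direct: L{f'(t)} = -77/(s+11). Property: s·7/(s+11) - 7 = (7s - 7(s+11))/(s+11) = -77/(s+11). ✓

Final answer: -77/(s+11)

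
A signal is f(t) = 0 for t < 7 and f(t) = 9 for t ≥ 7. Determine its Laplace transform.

f(t) = 9·u(t-7). L{u(t-7)} = e^(-7s)/s, so L{f(t)} = 9·e^(-7s)/s

Final answer: 9·e^(-7s)/s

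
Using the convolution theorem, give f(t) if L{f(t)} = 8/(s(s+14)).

8/(s(s+14)) = (8/s)·(1/(s+14)) = L{8}·L{e^(-14t)}. By convolution, f(t) = 8*e^(-14t) = ∫₀ᵗ 8·e^(-14τ) dτ = 8·(1 - e^(-14t))/14

Final answer: 8·(1 - e^(-14t))/14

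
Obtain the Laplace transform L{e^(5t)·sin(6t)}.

L{e^(at)·sin(ωt)} = ω/((s-a)² + ω²), so L{e^(5t)·sin(6t)} = 6/((s-5)² + 36)

Final answer: 6/((s-5)² + 36)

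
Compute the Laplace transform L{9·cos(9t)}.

L{cos(ωt)} = s/(s² + ω²), so L{cos(9t)} = s/(s² + 81). Then L{9·cos(9t)} = 9·s/(s² + 81) = 9s/(s² + 81)

Final answer: 9s/(s² + 81)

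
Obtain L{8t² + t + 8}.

L{8t² + t + 8} = 8·2/s³ + 1/s² + 8/s = 16/s³ + 1/s² + 8/s

Final answer: 16/s³ + 1/s² + 8/s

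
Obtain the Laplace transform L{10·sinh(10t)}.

L{sinh(ωt)} = ω/(s² - ω²), so L{sinh(10t)} = 10/(s² - 100). Then L{10·sinh(10t)} = 10·10/(s² - 100) = 100/(s² - 100)

Final answer: 100/(s² - 100)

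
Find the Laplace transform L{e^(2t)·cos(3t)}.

L{e^(at)·cos(ωt)} = (s-a)/((s-a)² + ω²), so L{e^(2t)·cos(3t)} = (s-2)/((s-2)² + 9)

Final answer: (s-2)/((s-2)² + 9)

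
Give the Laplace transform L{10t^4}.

L{10t^4} = 10 · L{t^4} = 10 · 24/s^5 = 240/s^5

Final answer: 240/s^5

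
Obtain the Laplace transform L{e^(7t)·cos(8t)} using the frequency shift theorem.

Frequency shift: L{e^(at)f(t)} = F(s-a). L{e^(7t)·cos(8t)} = (s-7)/((s-7)² + 64)

Final answer: (s-7)/((s-7)² + 64)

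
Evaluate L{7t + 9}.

L{7t + 9} = 7·L{t} + 9·L{1} = 7/s² + 9/s

Final answer: 7/s² + 9/s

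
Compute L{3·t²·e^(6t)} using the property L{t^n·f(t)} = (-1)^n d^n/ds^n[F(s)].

L{e^(6t)} = 1/(s-6). d/ds[1/(s-6)] = -1/(s-6)². d²/ds²[1/(s-6)] = 2/(s-6)³. So L{t²·e^(6t)} = (-1)² · 2/(s-6)³ = 2/(s-6)³. Then L{3·t²·e^(6t)} = 3·2/(s-6)³ = 6/(s-6)³

Final answer: 6/(s-6)³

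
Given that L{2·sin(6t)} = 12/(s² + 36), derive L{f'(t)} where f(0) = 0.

L{f'(t)} = s·F(s) - f(0) = s·12/(s² + 36) - 0 = 12s/(s² + 36)

Final answer: 12s/(s² + 36)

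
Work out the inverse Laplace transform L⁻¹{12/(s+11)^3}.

L⁻¹{n!/(s-a)^(n+1)} = t^n·e^(at) with n=2, a=-11. So L⁻¹{2/(s+11)^3} = t^2·e^(-11t), and L⁻¹{12/(s+11)^3} = (12/2)·t^2·e^(-11t) = 6·t^2·e^(-11t)

Final answer: 6·t^2·e^(-11t)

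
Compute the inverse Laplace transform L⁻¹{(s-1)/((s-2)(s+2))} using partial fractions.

Using partial fractions, f(t) = (e^(2t) + 3e^(-2t))/4

Final answer: (e^(2t) + 3e^(-2t))/4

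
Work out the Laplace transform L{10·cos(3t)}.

L{cos(ωt)} = s/(s² + ω²), so L{cos(3t)} = s/(s² + 9). Then L{10·cos(3t)} = 10·s/(s² + 9) = 10s/(s² + 9)

Final answer: 10s/(s² + 9)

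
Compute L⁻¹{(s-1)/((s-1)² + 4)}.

Using frequency shift: L⁻¹{(s-a)/((s-a)² + b²)} = e^(at)cos(bt). Here a=1, b=2

Final answer: e^t·cos(2t)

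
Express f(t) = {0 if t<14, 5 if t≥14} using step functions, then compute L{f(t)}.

f(t) = 5·u(t-14). L{u(t-14)} = e^(-14s)/s, so L{f(t)} = 5·e^(-14s)/s

Final answer: 5·e^(-14s)/s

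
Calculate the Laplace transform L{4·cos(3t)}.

L{cos(ωt)} = s/(s² + ω²), so L{cos(3t)} = s/(s² + 9). Then L{4·cos(3t)} = 4·s/(s² + 9) = 4s/(s² + 9)

Final answer: 4s/(s² + 9)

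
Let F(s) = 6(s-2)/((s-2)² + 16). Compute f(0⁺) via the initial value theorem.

f(0⁺) = lim_{s→∞} sF(s) = lim_{s→∞} 6s(s-2)/((s-2)² + 16) = 6

Final answer: 6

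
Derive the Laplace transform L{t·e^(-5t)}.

L{t^n·e^(at)} = n!/(s-a)^(n+1), so L{t·e^(-5t)} = 1/(s+5)^2

Final answer: 1/(s+5)^2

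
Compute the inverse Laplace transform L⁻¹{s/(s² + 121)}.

L⁻¹{s/(s² + 121)} = cos(11t)

Final answer: cos(11t)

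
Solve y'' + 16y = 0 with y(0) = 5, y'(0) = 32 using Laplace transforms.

L{y''} + 16L{y} = 0. s²Y - 5s - 32 + 16Y = 0. Y(s² + 16) = 5s + 32. Y = (5s + 32)/(s² + 16). Inverting: y(t) = 5cos(4t) + 8sin(4t)

Final answer: y(t) = 5cos(4t) + 8sin(4t)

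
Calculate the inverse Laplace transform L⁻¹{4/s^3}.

L⁻¹{n!/s^(n+1)} = t^n with n=2. So L⁻¹{2/s^3} = t^2, and L⁻¹{4/s^3} = (4/2)·t^2 = 2·t^2

Final answer: 2·t^2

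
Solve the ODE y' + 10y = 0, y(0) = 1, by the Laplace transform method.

L{y'} + 10L{y} = 0. sY - 1 + 10Y = 0. Y(s+10) = 1. Y = 1/(s+10)

Final answer: y(t) = e^(-10t)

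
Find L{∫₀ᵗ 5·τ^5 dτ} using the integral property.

L{∫₀ᵗ f(τ)dτ} = F(s)/s with f(t) = 5t^5. F(s) = 600/s^6, so L{∫₀ᵗ 5·τ^5 dτ} = (600/s^6)/s = 600/s^7. (Check: ∫₀ᵗ 5·τ^5 dτ = 5t^6/6.)

Final answer: 600/s^7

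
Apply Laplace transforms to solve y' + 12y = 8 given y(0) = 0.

sY + 12Y = 8/s. Y = 8/(s(s+12)). Partial fractions: Y = 2/3/s - 2/3/(s+12)

Final answer: y(t) = 2/3(1 - e^(-12t))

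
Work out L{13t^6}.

L{t^n} = n!/s^(n+1). So L{13t^6} = 13·6!/s^7 = 9360/s^7

Final answer: 9360/s^7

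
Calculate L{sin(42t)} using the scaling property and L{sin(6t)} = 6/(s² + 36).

Using L{f(at)} = (1/a)F(s/a) with a=7: L{sin(42t)} = (1/7) · 6/((s/7)² + 36) = (1/7) · 6·49/(s² + 1764) = 42/(s² + 1764)

Final answer: 42/(s² + 1764)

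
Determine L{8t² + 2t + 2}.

L{8t² + 2t + 2} = 8·2/s³ + 2/s² + 2/s = 16/s³ + 2/s² + 2/s

Final answer: 16/s³ + 2/s² + 2/s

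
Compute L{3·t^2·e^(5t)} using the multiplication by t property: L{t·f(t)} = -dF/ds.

Using L{t^n·e^(at)} = n!/(s-a)^(n+1), L{t^2·e^(5t)} = 2/(s-5)^3, so L{3·t^2·e^(5t)} = 3·2/(s-5)^3 = 6/(s-5)^3

Final answer: 6/(s-5)^3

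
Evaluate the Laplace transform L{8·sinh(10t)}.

L{sinh(ωt)} = ω/(s² - ω²), so L{sinh(10t)} = 10/(s² - 100). Then L{8·sinh(10t)} = 8·10/(s² - 100) = 80/(s² - 100)

Final answer: 80/(s² - 100)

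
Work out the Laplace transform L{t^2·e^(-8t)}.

L{t^n·e^(at)} = n!/(s-a)^(n+1), so L{t^2·e^(-8t)} = 2/(s+8)^3

Final answer: 2/(s+8)^3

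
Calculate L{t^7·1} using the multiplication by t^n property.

L{1} = 1/s. d^1/ds^1[1/s] = -1/s². d^2/ds^2[1/s] = 2/s^3. d^3/ds^3[1/s] = -6/s^4. d^4/ds^4[1/s] = 24/s^5. d^5/ds^5[1/s] = -120/s^6. d^6/ds^6[1/s] = 720/s^7. d^7/ds^7[1/s] = -5040/s^8. So L{t^7} = (-1)^{7}·-5040/s^8 = 5040/s^8

Final answer: 5040/s^8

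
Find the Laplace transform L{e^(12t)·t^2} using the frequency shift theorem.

L{e^(at)·t^n} = n!/(s-a)^(n+1), so L{e^(12t)·t^2} = 2/(s-12)^3

Final answer: 2/(s-12)^3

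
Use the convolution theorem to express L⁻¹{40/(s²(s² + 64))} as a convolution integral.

40/(s²(s² + 64)) = (1/s²)·(40/(s² + 64)) = L{t}·L{5·sin(8t)}. So f(t) = t*(5·sin(8t)) = ∫₀ᵗ 5τ·sin(8(t-τ)) dτ

Final answer: ∫₀ᵗ 5τ·sin(8(t-τ)) dτ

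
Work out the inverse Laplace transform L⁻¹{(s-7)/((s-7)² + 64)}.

Using frequency shift, L⁻¹{(s-7)/((s-7)² + 64)} = e^(7t)·cos(8t)

Final answer: e^(7t)·cos(8t)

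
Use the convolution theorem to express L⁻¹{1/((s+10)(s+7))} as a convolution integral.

1/((s+10)(s+7)) = (1/(s+10))·(1/(s+7)) = L{e^(-10t)}·L{e^(-7t)}. So f(t) = e^(-10t)*e^(-7t) = ∫₀ᵗ e^(-10τ)·e^(-7(t-τ)) dτ

Final answer: ∫₀ᵗ e^(-10τ)·e^(-7(t-τ)) dτ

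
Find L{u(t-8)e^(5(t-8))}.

u(t-a)f(t-a) with f(t)=e^(5t). L{e^(5t)} = 1/(s-5). By time shift: e^(-8s)/(s-5)

Final answer: e^(-8s)/(s-5)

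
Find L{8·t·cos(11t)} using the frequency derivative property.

L{cos(11t)} = s/(s² + 121). Derivative: d/ds[s/(s² + 121)] = [(s² + 121) - s·2s]/(s² + 121)² = (121 - s²)/(s² + 121)². So L{t·cos(11t)} = -F'(s) = (s² - 121)/(s² + 121)². Then L{8·t·cos(11t)} = 8·(s² - 121)/(s² + 121)²

Final answer: 8·(s² - 121)/(s² + 121)²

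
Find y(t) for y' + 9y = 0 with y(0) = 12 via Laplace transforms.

L{y'} + 9L{y} = 0. sY - 12 + 9Y = 0. Y(s+9) = 12. Y = 12/(s+9)

Final answer: y(t) = 12e^(-9t)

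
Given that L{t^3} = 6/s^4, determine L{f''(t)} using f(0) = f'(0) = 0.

L{f''(t)} = s²F(s) - sf(0) - f'(0) = s²·6/s^4 - 0 - 0 = 6/s^2

Final answer: 6/s^2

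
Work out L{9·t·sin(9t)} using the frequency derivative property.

L{sin(9t)} = 9/(s² + 81). By L{t·f(t)} = -F'(s): -d/ds[9/(s² + 81)] = -(9)·(-2s)/(s² + 81)² = 18s/(s² + 81)². Then L{9·t·sin(9t)} = 9·18s/(s² + 81)² = 162s/(s² + 81)²

Final answer: 162s/(s² + 81)²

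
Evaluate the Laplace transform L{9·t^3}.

L{t^n} = n!/s^(n+1), so L{t^3} = 6/s^4. Then L{9·t^3} = 9·6/s^4 = 54/s^4

Final answer: 54/s^4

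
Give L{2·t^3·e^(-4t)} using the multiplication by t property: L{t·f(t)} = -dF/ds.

Using L{t^n·e^(at)} = n!/(s-a)^(n+1), L{t^3·e^(-4t)} = 6/(s+4)^4, so L{2·t^3·e^(-4t)} = 2·6/(s+4)^4 = 12/(s+4)^4

Final answer: 12/(s+4)^4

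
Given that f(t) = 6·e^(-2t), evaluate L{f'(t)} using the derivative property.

f(0) = 6, F(s) = 6/(s+2). L{f'(t)} = s·F(s) - f(0) = 6s/(s+2) - 6 = (6s - 6(s+2))/(s+2) = -12/(s+2)

Final answer: -12/(s+2)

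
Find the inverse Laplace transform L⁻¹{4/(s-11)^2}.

L⁻¹{n!/(s-a)^(n+1)} = t^n·e^(at) with n=1, a=11. So L⁻¹{1/(s-11)^2} = t·e^(11t), and L⁻¹{4/(s-11)^2} = (4/1)·t·e^(11t) = 4·t·e^(11t)

Final answer: 4·t·e^(11t)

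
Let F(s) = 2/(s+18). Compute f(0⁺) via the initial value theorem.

f(0⁺) = lim_{s→∞} s·2/(s+18) = lim_{s→∞} 2s/(s+18) = 2

Final answer: 2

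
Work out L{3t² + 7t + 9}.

L{3t² + 7t + 9} = 3·2/s³ + 7/s² + 9/s = 6/s³ + 7/s² + 9/s

Final answer: 6/s³ + 7/s² + 9/s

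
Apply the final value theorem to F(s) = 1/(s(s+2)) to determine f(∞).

f(∞) = lim_{s→0} s·1/(s(s+2)) = lim_{s→0} 1/(s+2) = 1/2 = 1/2

Final answer: 1/2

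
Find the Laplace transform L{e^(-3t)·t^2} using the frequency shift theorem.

L{e^(at)·t^n} = n!/(s-a)^(n+1), so L{e^(-3t)·t^2} = 2/(s+3)^3

Final answer: 2/(s+3)^3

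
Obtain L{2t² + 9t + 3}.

L{2t² + 9t + 3} = 2·2/s³ + 9/s² + 3/s = 4/s³ + 9/s² + 3/s

Final answer: 4/s³ + 9/s² + 3/s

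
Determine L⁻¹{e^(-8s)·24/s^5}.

L⁻¹{24/s^5} = t^4. By the time shift theorem, L⁻¹{e^(-as)F(s)} = u(t-a)f(t-a) with a=8, so L⁻¹{e^(-8s)·24/s^5} = u(t-8)·(t-8)^4

Final answer: u(t-8)·(t-8)^4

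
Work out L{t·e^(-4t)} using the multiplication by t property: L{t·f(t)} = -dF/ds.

Using L{t^n·e^(at)} = n!/(s-a)^(n+1), L{t·e^(-4t)} = 1/(s+4)^2

Final answer: 1/(s+4)^2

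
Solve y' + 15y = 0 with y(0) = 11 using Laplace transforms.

L{y'} + 15L{y} = 0. sY - 11 + 15Y = 0. Y(s+15) = 11. Y = 11/(s+15)

Final answer: y(t) = 11e^(-15t)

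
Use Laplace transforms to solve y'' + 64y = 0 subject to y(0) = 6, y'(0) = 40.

L{y''} + 64L{y} = 0. s²Y - 6s - 40 + 64Y = 0. Y(s² + 64) = 6s + 40. Y = (6s + 40)/(s² + 64). Inverting: y(t) = 6cos(8t) + 5sin(8t)

Final answer: y(t) = 6cos(8t) + 5sin(8t)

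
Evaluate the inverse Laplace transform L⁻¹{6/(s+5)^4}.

L⁻¹{n!/(s-a)^(n+1)} = t^n·e^(at), so L⁻¹{6/(s+5)^4} = t^3·e^(-5t)

Final answer: t^3·e^(-5t)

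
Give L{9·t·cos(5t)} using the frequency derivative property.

L{cos(5t)} = s/(s² + 25). Derivative: d/ds[s/(s² + 25)] = [(s² + 25) - s·2s]/(s² + 25)² = (25 - s²)/(s² + 25)². So L{t·cos(5t)} = -F'(s) = (s² - 25)/(s² + 25)². Then L{9·t·cos(5t)} = 9·(s² - 25)/(s² + 25)²

Final answer: 9·(s² - 25)/(s² + 25)²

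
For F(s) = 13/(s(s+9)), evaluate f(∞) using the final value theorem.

f(∞) = lim_{s→0} s·13/(s(s+9)) = lim_{s→0} 13/(s+9) = 13/9 = 13/9

Final answer: 13/9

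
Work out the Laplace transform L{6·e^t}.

L{e^(at)} = 1/(s-a), so L{e^t} = 1/(s-1). Then L{6·e^t} = 6/(s-1)

Final answer: 6/(s-1)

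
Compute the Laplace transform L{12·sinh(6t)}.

L{sinh(ωt)} = ω/(s² - ω²), so L{sinh(6t)} = 6/(s² - 36). Then L{12·sinh(6t)} = 12·6/(s² - 36) = 72/(s² - 36)

Final answer: 72/(s² - 36)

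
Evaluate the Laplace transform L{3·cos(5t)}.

L{cos(ωt)} = s/(s² + ω²), so L{cos(5t)} = s/(s² + 25). Then L{3·cos(5t)} = 3·s/(s² + 25) = 3s/(s² + 25)

Final answer: 3s/(s² + 25)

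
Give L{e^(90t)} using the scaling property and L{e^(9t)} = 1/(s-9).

Using L{f(at)} = (1/a)F(s/a) with a=10 and f(t) = e^(9t): L{e^(90t)} = (1/10) · 1/((s/10)-9) = (1/10) · 10/(s-90) = 1/(s-90)

Final answer: 1/(s-90)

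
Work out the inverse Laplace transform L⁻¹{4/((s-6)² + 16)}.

Using frequency shift, L⁻¹{4/((s-6)² + 16)} = e^(6t)·sin(4t)

Final answer: e^(6t)·sin(4t)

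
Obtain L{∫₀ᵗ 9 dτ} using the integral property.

L{∫₀ᵗ f(τ)dτ} = F(s)/s with f(t) = 9. F(s) = 9/s, so L{∫₀ᵗ 9 dτ} = (9/s)/s = 9/s². (Check: ∫₀ᵗ 9 dτ = 9t.)

Final answer: 9/s²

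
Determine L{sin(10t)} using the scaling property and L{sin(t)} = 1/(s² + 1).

Using L{f(at)} = (1/a)F(s/a) with a=10: L{sin(10t)} = (1/10) · 1/((s/10)² + 1) = (1/10) · 1·100/(s² + 100) = 10/(s² + 100)

Final answer: 10/(s² + 100)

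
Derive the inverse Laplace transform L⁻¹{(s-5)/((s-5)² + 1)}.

Using frequency shift, L⁻¹{(s-5)/((s-5)² + 1)} = e^(5t)·cos(t)

Final answer: e^(5t)·cos(t)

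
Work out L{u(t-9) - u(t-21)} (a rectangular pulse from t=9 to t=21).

L{u(t-a)} = e^(-as)/s. L{u(t-9) - u(t-21)} = (e^(-9s) - e^(-21s))/s

Final answer: (e^(-9s) - e^(-21s))/s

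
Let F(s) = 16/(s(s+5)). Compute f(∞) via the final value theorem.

f(∞) = lim_{s→0} s·16/(s(s+5)) = lim_{s→0} 16/(s+5) = 16/5 = 16/5

Final answer: 16/5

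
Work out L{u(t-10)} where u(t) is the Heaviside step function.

L{u(t-a)} = e^(-as)/s. Here a=10, so L{u(t-10)} = e^(-10s)/s

Final answer: e^(-10s)/s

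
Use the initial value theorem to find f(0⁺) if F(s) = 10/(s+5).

f(0⁺) = lim_{s→∞} s·10/(s+5) = lim_{s→∞} 10s/(s+5) = 10

Final answer: 10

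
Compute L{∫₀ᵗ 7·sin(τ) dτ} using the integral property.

L{∫₀ᵗ f(τ)dτ} = F(s)/s with F(s) = 7/(s² + 1), so the result is (7/(s² + 1))/s = 7/(s(s² + 1))

Final answer: 7/(s(s² + 1))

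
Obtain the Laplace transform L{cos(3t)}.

L{cos(ωt)} = s/(s² + ω²), so L{cos(3t)} = s/(s² + 9)

Final answer: s/(s² + 9)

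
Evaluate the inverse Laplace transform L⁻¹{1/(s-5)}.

L⁻¹{1/(s-a)} = e^(at), so L⁻¹{1/(s-5)} = e^(5t)

Final answer: e^(5t)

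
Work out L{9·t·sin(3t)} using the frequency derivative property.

L{sin(3t)} = 3/(s² + 9). By L{t·f(t)} = -F'(s): -d/ds[3/(s² + 9)] = -(3)·(-2s)/(s² + 9)² = 6s/(s² + 9)². Then L{9·t·sin(3t)} = 9·6s/(s² + 9)² = 54s/(s² + 9)²

Final answer: 54s/(s² + 9)²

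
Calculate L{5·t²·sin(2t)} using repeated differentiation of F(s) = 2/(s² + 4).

F(s) = 2/(s² + 4). F'(s) = -4s/(s² + 4)². F''(s) = -4(4 - 3s²)/(s² + 4)³ = (12s² - 16)/(s² + 4)³. So L{t²·sin(2t)} = (-1)² F''(s) = (12s² - 16)/(s² + 4)³. Then L{5·t²·sin(2t)} = 5·(12s² - 16)/(s² + 4)³ = (60s² - 80)/(s² + 4)³

Final answer: (60s² - 80)/(s² + 4)³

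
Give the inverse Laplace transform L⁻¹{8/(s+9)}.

L⁻¹{1/(s-a)} = e^(at), so L⁻¹{1/(s+9)} = e^(-9t), and L⁻¹{8/(s+9)} = 8·e^(-9t)

Final answer: 8·e^(-9t)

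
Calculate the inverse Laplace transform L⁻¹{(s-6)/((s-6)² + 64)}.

Using frequency shift, L⁻¹{(s-6)/((s-6)² + 64)} = e^(6t)·cos(8t)

Final answer: e^(6t)·cos(8t)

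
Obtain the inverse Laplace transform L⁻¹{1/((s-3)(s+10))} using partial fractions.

Decompose: A/(s-3) + B/(s+10). A = 1/13, B = -1/13. f(t) = (e^(3t) - e^(-10t))/13

Final answer: (e^(3t) - e^(-10t))/13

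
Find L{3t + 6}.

L{3t + 6} = 3·L{t} + 6·L{1} = 3/s² + 6/s

Final answer: 3/s² + 6/s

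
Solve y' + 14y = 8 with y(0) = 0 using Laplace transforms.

sY + 14Y = 8/s. Y = 8/(s(s+14)). Partial fractions: Y = 4/7/s - 4/7/(s+14)

Final answer: y(t) = 4/7(1 - e^(-14t))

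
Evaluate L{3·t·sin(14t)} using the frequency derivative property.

L{sin(14t)} = 14/(s² + 196). By L{t·f(t)} = -F'(s): -d/ds[14/(s² + 196)] = -(14)·(-2s)/(s² + 196)² = 28s/(s² + 196)². Then L{3·t·sin(14t)} = 3·28s/(s² + 196)² = 84s/(s² + 196)²

Final answer: 84s/(s² + 196)²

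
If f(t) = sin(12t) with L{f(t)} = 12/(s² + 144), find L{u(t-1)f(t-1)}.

Time shift theorem: L{u(t-a)f(t-a)} = e^(-as)F(s). Here a=1, F(s) = 12/(s² + 144), so L{u(t-1)f(t-1)} = e^(-s)·12/(s² + 144)

Final answer: e^(-s)·12/(s² + 144)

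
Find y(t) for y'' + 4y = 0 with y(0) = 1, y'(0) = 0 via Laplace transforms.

L{y''} + 4L{y} = 0. s²Y - s - 0 + 4Y = 0. Y(s² + 4) = s. Y = (s)/(s² + 4). Inverting: y(t) = cos(2t)

Final answer: y(t) = cos(2t)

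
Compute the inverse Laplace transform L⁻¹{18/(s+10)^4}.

L⁻¹{n!/(s-a)^(n+1)} = t^n·e^(at) with n=3, a=-10. So L⁻¹{6/(s+10)^4} = t^3·e^(-10t), and L⁻¹{18/(s+10)^4} = (18/6)·t^3·e^(-10t) = 3·t^3·e^(-10t)

Final answer: 3·t^3·e^(-10t)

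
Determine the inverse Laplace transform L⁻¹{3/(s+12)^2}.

L⁻¹{n!/(s-a)^(n+1)} = t^n·e^(at) with n=1, a=-12. So L⁻¹{1/(s+12)^2} = t·e^(-12t), and L⁻¹{3/(s+12)^2} = (3/1)·t·e^(-12t) = 3·t·e^(-12t)

Final answer: 3·t·e^(-12t)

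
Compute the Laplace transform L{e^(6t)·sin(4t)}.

L{e^(at)·sin(ωt)} = ω/((s-a)² + ω²), so L{e^(6t)·sin(4t)} = 4/((s-6)² + 16)

Final answer: 4/((s-6)² + 16)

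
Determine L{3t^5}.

L{t^n} = n!/s^(n+1). So L{3t^5} = 3·5!/s^6 = 360/s^6

Final answer: 360/s^6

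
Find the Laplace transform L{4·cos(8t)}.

L{cos(ωt)} = s/(s² + ω²), so L{cos(8t)} = s/(s² + 64). Then L{4·cos(8t)} = 4·s/(s² + 64) = 4s/(s² + 64)

Final answer: 4s/(s² + 64)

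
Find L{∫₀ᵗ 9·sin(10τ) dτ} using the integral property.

L{∫₀ᵗ f(τ)dτ} = F(s)/s with F(s) = 90/(s² + 100), so the result is (90/(s² + 100))/s = 90/(s(s² + 100))

Final answer: 90/(s(s² + 100))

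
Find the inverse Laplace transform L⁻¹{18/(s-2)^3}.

L⁻¹{n!/(s-a)^(n+1)} = t^n·e^(at) with n=2, a=2. So L⁻¹{2/(s-2)^3} = t^2·e^(2t), and L⁻¹{18/(s-2)^3} = (18/2)·t^2·e^(2t) = 9·t^2·e^(2t)

Final answer: 9·t^2·e^(2t)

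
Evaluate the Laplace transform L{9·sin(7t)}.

L{sin(ωt)} = ω/(s² + ω²), so L{sin(7t)} = 7/(s² + 49). Then L{9·sin(7t)} = 9·7/(s² + 49) = 63/(s² + 49)

Final answer: 63/(s² + 49)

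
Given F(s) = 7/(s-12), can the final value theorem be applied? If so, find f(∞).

sF(s) = 7s/(s-12) has a pole at s = 12 in the right half-plane. Theorem does NOT apply (unstable system; f(t) = 7·e^(12t) grows without bound).

Final answer: Not applicable (unstable)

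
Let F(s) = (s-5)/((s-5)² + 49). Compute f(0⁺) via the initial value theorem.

f(0⁺) = lim_{s→∞} sF(s) = lim_{s→∞} s(s-5)/((s-5)² + 49) = 1

Final answer: 1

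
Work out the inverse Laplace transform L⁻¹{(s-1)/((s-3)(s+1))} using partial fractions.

Using partial fractions, f(t) = (2e^(3t) + 2e^(-t))/4

Final answer: (2e^(3t) + 2e^(-t))/4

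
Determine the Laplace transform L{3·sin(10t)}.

L{sin(ωt)} = ω/(s² + ω²), so L{sin(10t)} = 10/(s² + 100). Then L{3·sin(10t)} = 3·10/(s² + 100) = 30/(s² + 100)

Final answer: 30/(s² + 100)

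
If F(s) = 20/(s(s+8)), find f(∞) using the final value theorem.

f(∞) = lim_{s→0} s·20/(s(s+8)) = lim_{s→0} 20/(s+8) = 20/8 = 5/2

Final answer: 5/2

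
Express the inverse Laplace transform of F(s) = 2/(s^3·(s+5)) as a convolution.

2/(s^3·(s+5)) = (2/s^3)·(1/(s+5)) = L{t^2}·L{e^(-5t)}. So f(t) = t^2*e^(-5t) = ∫₀ᵗ τ^2·e^(-5(t-τ)) dτ

Final answer: ∫₀ᵗ τ^2·e^(-5(t-τ)) dτ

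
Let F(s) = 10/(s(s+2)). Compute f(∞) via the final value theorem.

f(∞) = lim_{s→0} s·10/(s(s+2)) = lim_{s→0} 10/(s+2) = 10/2 = 5

Final answer: 5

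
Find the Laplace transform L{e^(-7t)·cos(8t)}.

L{e^(at)·cos(ωt)} = (s-a)/((s-a)² + ω²), so L{e^(-7t)·cos(8t)} = (s+7)/((s+7)² + 64)

Final answer: (s+7)/((s+7)² + 64)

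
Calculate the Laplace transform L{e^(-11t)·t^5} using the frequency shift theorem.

L{e^(at)·t^n} = n!/(s-a)^(n+1), so L{e^(-11t)·t^5} = 120/(s+11)^6

Final answer: 120/(s+11)^6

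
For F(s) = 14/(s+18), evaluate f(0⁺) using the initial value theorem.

f(0⁺) = lim_{s→∞} s·14/(s+18) = lim_{s→∞} 14s/(s+18) = 14

Final answer: 14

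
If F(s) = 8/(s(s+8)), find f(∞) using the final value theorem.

f(∞) = lim_{s→0} s·8/(s(s+8)) = lim_{s→0} 8/(s+8) = 8/8 = 1

Final answer: 1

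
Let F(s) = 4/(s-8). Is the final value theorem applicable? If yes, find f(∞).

sF(s) = 4s/(s-8) has a pole at s = 8 in the right half-plane. Theorem does NOT apply (unstable system; f(t) = 4·e^(8t) grows without bound).

Final answer: Not applicable (unstable)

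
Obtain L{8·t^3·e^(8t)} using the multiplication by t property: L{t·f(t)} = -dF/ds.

Using L{t^n·e^(at)} = n!/(s-a)^(n+1), L{t^3·e^(8t)} = 6/(s-8)^4, so L{8·t^3·e^(8t)} = 8·6/(s-8)^4 = 48/(s-8)^4

Final answer: 48/(s-8)^4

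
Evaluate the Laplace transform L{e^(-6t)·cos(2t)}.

L{e^(at)·cos(ωt)} = (s-a)/((s-a)² + ω²), so L{e^(-6t)·cos(2t)} = (s+6)/((s+6)² + 4)

Final answer: (s+6)/((s+6)² + 4)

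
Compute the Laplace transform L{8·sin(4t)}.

L{sin(ωt)} = ω/(s² + ω²), so L{sin(4t)} = 4/(s² + 16). Then L{8·sin(4t)} = 8·4/(s² + 16) = 32/(s² + 16)

Final answer: 32/(s² + 16)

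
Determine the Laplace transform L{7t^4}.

L{7t^4} = 7 · L{t^4} = 7 · 24/s^5 = 168/s^5

Final answer: 168/s^5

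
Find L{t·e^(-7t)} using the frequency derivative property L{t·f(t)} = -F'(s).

L{e^(-7t)} = 1/(s+7). By frequency derivative: L{t·e^(-7t)} = -d/ds[1/(s+7)] = -(-1)/(s+7)² = 1/(s+7)²

Final answer: 1/(s+7)²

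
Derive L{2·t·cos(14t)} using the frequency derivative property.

L{cos(14t)} = s/(s² + 196). Derivative: d/ds[s/(s² + 196)] = [(s² + 196) - s·2s]/(s² + 196)² = (196 - s²)/(s² + 196)². So L{t·cos(14t)} = -F'(s) = (s² - 196)/(s² + 196)². Then L{2·t·cos(14t)} = 2·(s² - 196)/(s² + 196)²

Final answer: 2·(s² - 196)/(s² + 196)²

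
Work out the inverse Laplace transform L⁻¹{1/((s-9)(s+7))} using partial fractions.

Decompose: A/(s-9) + B/(s+7). A = 1/16, B = -1/16. f(t) = (e^(9t) - e^(-7t))/16

Final answer: (e^(9t) - e^(-7t))/16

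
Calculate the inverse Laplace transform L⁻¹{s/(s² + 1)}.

L⁻¹{s/(s² + 1)} = cos(t)

Final answer: cos(t)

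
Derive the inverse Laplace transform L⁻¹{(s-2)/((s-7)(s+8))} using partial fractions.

Using partial fractions, f(t) = (5e^(7t) + 10e^(-8t))/15

Final answer: (5e^(7t) + 10e^(-8t))/15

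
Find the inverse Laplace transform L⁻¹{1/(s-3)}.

L⁻¹{1/(s-a)} = e^(at), so L⁻¹{1/(s-3)} = e^(3t)

Final answer: e^(3t)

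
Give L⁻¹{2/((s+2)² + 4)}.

Form: b/((s-a)² + b²) → e^(at)sin(bt). With a=-2, b=2

Final answer: e^(-2t)·sin(2t)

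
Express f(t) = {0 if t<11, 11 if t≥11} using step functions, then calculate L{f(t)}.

f(t) = 11·u(t-11). L{u(t-11)} = e^(-11s)/s, so L{f(t)} = 11·e^(-11s)/s

Final answer: 11·e^(-11s)/s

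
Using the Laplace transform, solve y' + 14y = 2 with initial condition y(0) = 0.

sY + 14Y = 2/s. Y = 2/(s(s+14)). Partial fractions: Y = 1/7/s - 1/7/(s+14)

Final answer: y(t) = 1/7(1 - e^(-14t))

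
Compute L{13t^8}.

L{t^n} = n!/s^(n+1). So L{13t^8} = 13·8!/s^9 = 524160/s^9

Final answer: 524160/s^9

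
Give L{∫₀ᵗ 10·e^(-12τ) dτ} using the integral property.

L{∫₀ᵗ f(τ)dτ} = F(s)/s with F(s) = 10/(s+12), so L{∫₀ᵗ 10·e^(-12τ) dτ} = 10/(s(s+12))

Final answer: 10/(s(s+12))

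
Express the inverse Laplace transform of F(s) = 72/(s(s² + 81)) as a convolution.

72/(s(s² + 81)) = (1/s)·(72/(s² + 81)) = L{1}·L{8·sin(9t)}. So f(t) = 1*(8·sin(9t)) = ∫₀ᵗ 8·sin(9τ) dτ

Final answer: ∫₀ᵗ 8·sin(9τ) dτ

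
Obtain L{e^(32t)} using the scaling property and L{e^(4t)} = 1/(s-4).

Using L{f(at)} = (1/a)F(s/a) with a=8 and f(t) = e^(4t): L{e^(32t)} = (1/8) · 1/((s/8)-4) = (1/8) · 8/(s-32) = 1/(s-32)

Final answer: 1/(s-32)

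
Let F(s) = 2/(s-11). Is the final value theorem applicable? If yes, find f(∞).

sF(s) = 2s/(s-11) has a pole at s = 11 in the right half-plane. Theorem does NOT apply (unstable system; f(t) = 2·e^(11t) grows without bound).

Final answer: Not applicable (unstable)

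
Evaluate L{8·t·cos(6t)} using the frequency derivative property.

L{cos(6t)} = s/(s² + 36). Derivative: d/ds[s/(s² + 36)] = [(s² + 36) - s·2s]/(s² + 36)² = (36 - s²)/(s² + 36)². So L{t·cos(6t)} = -F'(s) = (s² - 36)/(s² + 36)². Then L{8·t·cos(6t)} = 8·(s² - 36)/(s² + 36)²

Final answer: 8·(s² - 36)/(s² + 36)²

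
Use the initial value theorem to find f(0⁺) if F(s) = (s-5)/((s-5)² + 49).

f(0⁺) = lim_{s→∞} sF(s) = lim_{s→∞} s(s-5)/((s-5)² + 49) = 1

Final answer: 1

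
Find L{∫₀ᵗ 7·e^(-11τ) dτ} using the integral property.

L{∫₀ᵗ f(τ)dτ} = F(s)/s with F(s) = 7/(s+11), so L{∫₀ᵗ 7·e^(-11τ) dτ} = 7/(s(s+11))

Final answer: 7/(s(s+11))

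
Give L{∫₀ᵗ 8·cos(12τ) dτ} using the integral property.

L{∫₀ᵗ f(τ)dτ} = F(s)/s with F(s) = 8s/(s² + 144), so the result is (8s/(s² + 144))/s = 8/(s² + 144)

Final answer: 8/(s² + 144)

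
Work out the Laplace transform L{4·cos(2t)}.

L{cos(ωt)} = s/(s² + ω²), so L{cos(2t)} = s/(s² + 4). Then L{4·cos(2t)} = 4·s/(s² + 4) = 4s/(s² + 4)

Final answer: 4s/(s² + 4)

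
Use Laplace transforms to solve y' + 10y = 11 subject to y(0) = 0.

sY + 10Y = 11/s. Y = 11/(s(s+10)). Partial fractions: Y = 11/10/s - 11/10/(s+10)

Final answer: y(t) = 11/10(1 - e^(-10t))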